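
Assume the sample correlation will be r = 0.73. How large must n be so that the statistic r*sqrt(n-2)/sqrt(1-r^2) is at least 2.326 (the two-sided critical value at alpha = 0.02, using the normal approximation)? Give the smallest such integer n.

7

Need r·√(n−2)/√(1−r²) ≥ 2.326
√(n−2) ≥ 2.326·√(1−0.5329) / 0.73 = 2.326·0.683447 / 0.73 = 2.1777
n−2 ≥ 4.7424  ⇒  n ≥ 6.7424
Smallest integer n = 7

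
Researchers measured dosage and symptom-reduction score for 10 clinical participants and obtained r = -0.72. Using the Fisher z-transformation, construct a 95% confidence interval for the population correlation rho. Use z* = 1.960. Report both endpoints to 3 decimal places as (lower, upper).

(-0.929, -0.165)

Fisher z: z_r = atanh(r) = ½·ln((1+(-0.72))/(1−(-0.72))) = -0.907645
SE(z) = 1/√(n−3) = 1/√7 = 0.377964
95% ⇒ z* = 1.960; margin = 1.960·0.377964 = 0.740809
CI on z-scale: (-1.648454, -0.166836)
Back-transform: tanh(-1.648454) = -0.928645, tanh(-0.166836) = -0.165305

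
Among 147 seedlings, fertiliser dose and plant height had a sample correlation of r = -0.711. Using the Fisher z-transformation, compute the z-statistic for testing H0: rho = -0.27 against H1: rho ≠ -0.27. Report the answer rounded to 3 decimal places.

Fisher z: atanh(-0.711) = -0.889203, atanh(-0.27) = -0.276864
z = (z_r − z_0)·√(n−3) = (-0.889203 − (-0.276864))·√144 = -0.612339 · 12.000000 = -7.348

-7.348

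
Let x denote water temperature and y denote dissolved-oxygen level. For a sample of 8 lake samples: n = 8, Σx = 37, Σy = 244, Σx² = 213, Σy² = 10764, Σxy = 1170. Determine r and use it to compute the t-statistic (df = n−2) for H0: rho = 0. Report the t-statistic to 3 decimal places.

0.274

S_xy = nΣxy − ΣxΣy = 8·1170 − 37·244 = 9360 − 9028 = 332
S_xx = nΣx² − (Σx)² = 8·213 − 37² = 1704 − 1369 = 335
S_yy = nΣy² − (Σy)² = 8·10764 − 244² = 86112 − 59536 = 26576
r = S_xy / √(S_xx·S_yy) = 332 / √(335·26576) = 332 / √8902960 = 332 / 2983.7828 = 0.1113
t = r·√(n−2)/√(1−r²) = 0.1113·√6 / √(1−0.012388) = 0.272628 / 0.993787 = 0.274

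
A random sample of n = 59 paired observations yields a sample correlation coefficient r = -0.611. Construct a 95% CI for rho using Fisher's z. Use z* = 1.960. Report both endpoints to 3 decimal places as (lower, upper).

Fisher z: z_r = atanh(r) = ½·ln((1+(-0.611))/(1−(-0.611))) = -0.710516
SE(z) = 1/√(n−3) = 1/√56 = 0.133631
95% ⇒ z* = 1.960; margin = 1.960·0.133631 = 0.261917
CI on z-scale: (-0.972433, -0.448599)
Back-transform: tanh(-0.972433) = -0.749772, tanh(-0.448599) = -0.420747

(-0.750, -0.421)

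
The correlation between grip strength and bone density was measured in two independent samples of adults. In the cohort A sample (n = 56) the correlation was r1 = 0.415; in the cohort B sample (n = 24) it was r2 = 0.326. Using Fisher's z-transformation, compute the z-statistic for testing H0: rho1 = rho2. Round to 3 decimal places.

0.401

z1 = atanh(0.415) = 0.441636,  z2 = atanh(0.326) = 0.338346
SE = √(1/(n1−3) + 1/(n2−3)) = √(1/53 + 1/21) = √(0.0188679 + 0.0476190) = √0.0664869 = 0.257851
z = (z1 − z2)/SE = (0.441636 − 0.338346) / 0.257851 = 0.103290 / 0.257851 = 0.401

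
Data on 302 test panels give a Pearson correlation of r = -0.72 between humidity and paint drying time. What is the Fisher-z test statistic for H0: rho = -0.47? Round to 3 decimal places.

Fisher z: atanh(-0.72) = -0.907645, atanh(-0.47) = -0.510070
z = (z_r − z_0)·√(n−3) = (-0.907645 − (-0.510070))·√299 = -0.397575 · 17.291616 = -6.875

-6.875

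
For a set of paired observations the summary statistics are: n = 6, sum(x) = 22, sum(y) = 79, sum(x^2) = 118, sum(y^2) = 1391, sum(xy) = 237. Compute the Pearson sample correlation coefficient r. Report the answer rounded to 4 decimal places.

-0.4602

S_xy = nΣxy − ΣxΣy = 6·237 − 22·79 = 1422 − 1738 = -316
S_xx = nΣx² − (Σx)² = 6·118 − 22² = 708 − 484 = 224
S_yy = nΣy² − (Σy)² = 6·1391 − 79² = 8346 − 6241 = 2105
r = S_xy / √(S_xx·S_yy) = -316 / √(224·2105) = -316 / √471520 = -316 / 686.6731 = -0.4602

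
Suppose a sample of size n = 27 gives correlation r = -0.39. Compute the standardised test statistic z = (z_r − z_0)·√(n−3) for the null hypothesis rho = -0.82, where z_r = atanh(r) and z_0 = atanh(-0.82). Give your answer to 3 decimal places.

z_r = atanh(-0.39) = -0.411800,  z_0 = atanh(-0.82) = -1.156817
SE = 1/√(n−3) = 1/√24 = 0.204124
z = (z_r − z_0)/SE = (-0.411800 − (-1.156817)) / 0.204124 = 0.745017 / 0.204124 = 3.650

3.650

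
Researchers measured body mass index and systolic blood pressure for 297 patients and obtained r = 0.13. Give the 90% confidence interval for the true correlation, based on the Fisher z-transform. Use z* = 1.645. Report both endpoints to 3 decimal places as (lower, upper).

(0.035, 0.223)

z_r = atanh(0.13) = 0.130740;  SE = 1/√(n−3) = 1/√294 = 0.058321
z-limits: 0.130740 ± 1.645·0.058321 = 0.130740 ± 0.095938 = [0.034802, 0.226678]
ρ-limits: (tanh 0.034802, tanh 0.226678) = (0.035, 0.223)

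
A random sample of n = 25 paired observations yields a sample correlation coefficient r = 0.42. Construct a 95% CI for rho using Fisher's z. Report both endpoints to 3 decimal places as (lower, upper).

Fisher z: z_r = atanh(r) = ½·ln((1+0.42)/(1−0.42)) = 0.447692
SE(z) = 1/√(n−3) = 1/√22 = 0.213201
95% ⇒ z* = 1.960; margin = 1.960·0.213201 = 0.417874
CI on z-scale: (0.029818, 0.865566)
Back-transform: tanh(0.029818) = 0.029809, tanh(0.865566) = 0.699114

(0.030, 0.699)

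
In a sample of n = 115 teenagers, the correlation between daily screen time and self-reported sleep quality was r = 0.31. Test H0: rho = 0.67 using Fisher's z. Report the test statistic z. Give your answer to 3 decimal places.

-5.188

z_r = atanh(0.31) = 0.320545,  z_0 = atanh(0.67) = 0.810743
SE = 1/√(n−3) = 1/√112 = 0.094491
z = (z_r − z_0)/SE = (0.320545 − 0.810743) / 0.094491 = -0.490198 / 0.094491 = -5.188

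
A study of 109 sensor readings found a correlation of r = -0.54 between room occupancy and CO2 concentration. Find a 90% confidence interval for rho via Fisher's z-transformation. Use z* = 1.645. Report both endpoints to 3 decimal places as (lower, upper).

Fisher z: z_r = atanh(r) = ½·ln((1+(-0.54))/(1−(-0.54))) = -0.604156
SE(z) = 1/√(n−3) = 1/√106 = 0.097129
90% ⇒ z* = 1.645; margin = 1.645·0.097129 = 0.159777
CI on z-scale: (-0.763933, -0.444379)
Back-transform: tanh(-0.763933) = -0.643388, tanh(-0.444379) = -0.417268

(-0.643, -0.417)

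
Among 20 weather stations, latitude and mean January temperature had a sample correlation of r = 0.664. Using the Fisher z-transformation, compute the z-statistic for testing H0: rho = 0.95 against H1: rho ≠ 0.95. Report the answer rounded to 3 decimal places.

-4.254

Fisher z: atanh(0.664) = 0.799934, atanh(0.95) = 1.831781
z = (z_r − z_0)·√(n−3) = (0.799934 − 1.831781)·√17 = -1.031847 · 4.123106 = -4.254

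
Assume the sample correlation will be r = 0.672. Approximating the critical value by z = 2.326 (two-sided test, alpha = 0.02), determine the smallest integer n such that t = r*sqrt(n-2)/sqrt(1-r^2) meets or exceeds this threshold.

r√(n−2)/√(1−r²) ≥ 2.326  ⇔  n−2 ≥ (2.326)²·(1−r²)/r²
(1−r²)/r² = (1−0.451584)/0.451584 = 1.2144
n ≥ 2 + 5.410276·1.2144 = 2 + 6.5702 = 8.5702
⌈8.5702⌉ = 9

9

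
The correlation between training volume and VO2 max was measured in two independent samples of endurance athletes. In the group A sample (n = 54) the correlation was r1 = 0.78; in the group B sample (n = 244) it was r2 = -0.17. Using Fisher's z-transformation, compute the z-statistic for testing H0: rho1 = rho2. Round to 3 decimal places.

Fisher z-transforms: z1 = atanh(0.78) = 1.045371, z2 = atanh(-0.17) = -0.171667; difference d = 1.217038
Var(d) = 1/51 + 1/241 = 0.0196078 + 0.0041494 = 0.0237572
z = d/√Var(d) = 1.217038 / √0.0237572 = 1.217038 / 0.154134 = 7.896

7.896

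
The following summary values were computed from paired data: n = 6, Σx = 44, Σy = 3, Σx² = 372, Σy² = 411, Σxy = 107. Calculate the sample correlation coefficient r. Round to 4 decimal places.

Numerator: nΣxy − (Σx)(Σy) = 6·107 − (44)(3) = 510
Denominator: √[(nΣx²−(Σx)²)(nΣy²−(Σy)²)]
  nΣx²−(Σx)² = 6·372 − 1936 = 296;  nΣy²−(Σy)² = 6·411 − 9 = 2457
  √(296·2457) = √727272 = 852.8024
r = 510 / 852.8024 = 0.5980

0.5980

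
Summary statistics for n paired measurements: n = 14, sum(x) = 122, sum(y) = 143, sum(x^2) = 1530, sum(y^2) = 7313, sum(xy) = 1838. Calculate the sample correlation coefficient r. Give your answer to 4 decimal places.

Numerator: nΣxy − (Σx)(Σy) = 14·1838 − (122)(143) = 8286
Denominator: √[(nΣx²−(Σx)²)(nΣy²−(Σy)²)]
  nΣx²−(Σx)² = 14·1530 − 14884 = 6536;  nΣy²−(Σy)² = 14·7313 − 20449 = 81933
  √(6536·81933) = √535514088 = 23141.1773
r = 8286 / 23141.1773 = 0.3581

0.3581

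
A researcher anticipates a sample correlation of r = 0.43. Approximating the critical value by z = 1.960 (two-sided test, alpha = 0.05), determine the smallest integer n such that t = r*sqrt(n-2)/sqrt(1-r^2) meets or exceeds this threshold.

Need r·√(n−2)/√(1−r²) ≥ 1.960
√(n−2) ≥ 1.960·√(1−0.1849) / 0.43 = 1.960·0.902829 / 0.43 = 4.1152
n−2 ≥ 16.9349  ⇒  n ≥ 18.9349
Smallest integer n = 19

19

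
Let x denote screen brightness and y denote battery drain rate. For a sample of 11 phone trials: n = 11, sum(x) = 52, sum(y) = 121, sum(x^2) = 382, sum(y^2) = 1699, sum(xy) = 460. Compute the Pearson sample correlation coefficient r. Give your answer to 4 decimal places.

Numerator: nΣxy − (Σx)(Σy) = 11·460 − (52)(121) = -1232
Denominator: √[(nΣx²−(Σx)²)(nΣy²−(Σy)²)]
  nΣx²−(Σx)² = 11·382 − 2704 = 1498;  nΣy²−(Σy)² = 11·1699 − 14641 = 4048
  √(1498·4048) = √6063904 = 2462.4995
r = -1232 / 2462.4995 = -0.5003

-0.5003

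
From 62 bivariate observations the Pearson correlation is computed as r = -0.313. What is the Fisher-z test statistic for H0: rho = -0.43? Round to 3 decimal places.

z_r = atanh(-0.313) = -0.323868,  z_0 = atanh(-0.43) = -0.459897
SE = 1/√(n−3) = 1/√59 = 0.130189
z = (z_r − z_0)/SE = (-0.323868 − (-0.459897)) / 0.130189 = 0.136029 / 0.130189 = 1.045

1.045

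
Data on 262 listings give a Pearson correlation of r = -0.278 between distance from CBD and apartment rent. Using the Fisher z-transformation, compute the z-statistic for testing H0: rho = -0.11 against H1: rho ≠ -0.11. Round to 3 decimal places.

Fisher z: atanh(-0.278) = -0.285513, atanh(-0.11) = -0.110447
z = (z_r − z_0)·√(n−3) = (-0.285513 − (-0.110447))·√259 = -0.175066 · 16.093477 = -2.817

-2.817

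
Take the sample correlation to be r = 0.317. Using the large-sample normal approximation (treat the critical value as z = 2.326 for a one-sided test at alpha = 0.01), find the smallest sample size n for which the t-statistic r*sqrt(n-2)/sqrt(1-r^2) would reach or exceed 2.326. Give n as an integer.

51

Need r·√(n−2)/√(1−r²) ≥ 2.326
√(n−2) ≥ 2.326·√(1−0.100489) / 0.317 = 2.326·0.948426 / 0.317 = 6.9591
n−2 ≥ 48.4291  ⇒  n ≥ 50.4291
Smallest integer n = 51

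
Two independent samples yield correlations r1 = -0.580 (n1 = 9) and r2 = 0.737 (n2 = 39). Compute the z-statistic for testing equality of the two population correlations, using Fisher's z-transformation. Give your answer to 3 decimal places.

-3.643

Fisher z-transforms: z1 = atanh(-0.580) = -0.662463, z2 = atanh(0.737) = 0.943880; difference d = -1.606343
Var(d) = 1/6 + 1/36 = 0.1666667 + 0.0277778 = 0.1944445
z = d/√Var(d) = -1.606343 / √0.1944445 = -1.606343 / 0.440959 = -3.643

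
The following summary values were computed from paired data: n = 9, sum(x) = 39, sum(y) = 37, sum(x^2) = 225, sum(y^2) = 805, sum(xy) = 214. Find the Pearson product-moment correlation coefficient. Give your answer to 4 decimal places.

Numerator: nΣxy − (Σx)(Σy) = 9·214 − (39)(37) = 483
Denominator: √[(nΣx²−(Σx)²)(nΣy²−(Σy)²)]
  nΣx²−(Σx)² = 9·225 − 1521 = 504;  nΣy²−(Σy)² = 9·805 − 1369 = 5876
  √(504·5876) = √2961504 = 1720.9021
r = 483 / 1720.9021 = 0.2807

0.2807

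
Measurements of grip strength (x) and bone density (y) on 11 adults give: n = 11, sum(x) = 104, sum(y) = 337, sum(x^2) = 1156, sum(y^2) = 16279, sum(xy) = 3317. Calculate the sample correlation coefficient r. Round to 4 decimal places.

Numerator: nΣxy − (Σx)(Σy) = 11·3317 − (104)(337) = 1439
Denominator: √[(nΣx²−(Σx)²)(nΣy²−(Σy)²)]
  nΣx²−(Σx)² = 11·1156 − 10816 = 1900;  nΣy²−(Σy)² = 11·16279 − 113569 = 65500
  √(1900·65500) = √124450000 = 11155.7160
r = 1439 / 11155.7160 = 0.1290

0.1290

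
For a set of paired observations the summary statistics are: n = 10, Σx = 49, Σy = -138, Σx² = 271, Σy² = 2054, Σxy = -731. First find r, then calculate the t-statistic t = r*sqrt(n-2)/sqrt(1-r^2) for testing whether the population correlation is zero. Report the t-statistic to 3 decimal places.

Numerator: nΣxy − (Σx)(Σy) = 10·(-731) − (49)(-138) = -548
Denominator: √[(nΣx²−(Σx)²)(nΣy²−(Σy)²)]
  nΣx²−(Σx)² = 10·271 − 2401 = 309;  nΣy²−(Σy)² = 10·2054 − 19044 = 1496
  √(309·1496) = √462264 = 679.9000
r = -548 / 679.9000 = -0.8060
t = r·√(n−2)/√(1−r²) = -0.8060·√8 / √(1−0.649636) = -2.279712 / 0.591916 = -3.851

-3.851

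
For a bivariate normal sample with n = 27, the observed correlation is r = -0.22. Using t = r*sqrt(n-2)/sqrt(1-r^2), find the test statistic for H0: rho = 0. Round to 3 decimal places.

1 − r² = 1 − 0.0484 = 0.9516;  √(1−r²) = 0.975500
√(n−2) = √25 = 5.000000
t = r·√(n−2)/√(1−r²) = -0.22 · 5.000000 / 0.975500 = -1.128

-1.128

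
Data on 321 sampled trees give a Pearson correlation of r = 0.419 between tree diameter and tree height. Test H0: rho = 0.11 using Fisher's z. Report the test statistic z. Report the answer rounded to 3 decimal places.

5.992

Fisher z: atanh(0.419) = 0.446478, atanh(0.11) = 0.110447
z = (z_r − z_0)·√(n−3) = (0.446478 − 0.110447)·√318 = 0.336031 · 17.832555 = 5.992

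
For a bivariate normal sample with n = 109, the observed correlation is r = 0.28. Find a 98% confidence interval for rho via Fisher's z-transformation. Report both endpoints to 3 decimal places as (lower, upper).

(0.062, 0.473)

z_r = atanh(0.28) = 0.287682;  SE = 1/√(n−3) = 1/√106 = 0.097129
z-limits: 0.287682 ± 2.326·0.097129 = 0.287682 ± 0.225922 = [0.061760, 0.513604]
ρ-limits: (tanh 0.061760, tanh 0.513604) = (0.062, 0.473)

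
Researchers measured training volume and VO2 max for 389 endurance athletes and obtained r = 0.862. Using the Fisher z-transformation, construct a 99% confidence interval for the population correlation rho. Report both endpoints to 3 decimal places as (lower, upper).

z_r = atanh(0.862) = 1.301076;  SE = 1/√(n−3) = 1/√386 = 0.050899
z-limits: 1.301076 ± 2.576·0.050899 = 1.301076 ± 0.131116 = [1.169960, 1.432192]
ρ-limits: (tanh 1.169960, tanh 1.432192) = (0.824, 0.892)

(0.824, 0.892)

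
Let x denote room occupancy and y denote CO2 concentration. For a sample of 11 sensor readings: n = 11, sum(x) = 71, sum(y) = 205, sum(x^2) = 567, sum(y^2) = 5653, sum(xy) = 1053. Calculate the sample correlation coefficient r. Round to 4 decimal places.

-0.6053

S_xy = nΣxy − ΣxΣy = 11·1053 − 71·205 = 11583 − 14555 = -2972
S_xx = nΣx² − (Σx)² = 11·567 − 71² = 6237 − 5041 = 1196
S_yy = nΣy² − (Σy)² = 11·5653 − 205² = 62183 − 42025 = 20158
r = S_xy / √(S_xx·S_yy) = -2972 / √(1196·20158) = -2972 / √24108968 = -2972 / 4910.0884 = -0.6053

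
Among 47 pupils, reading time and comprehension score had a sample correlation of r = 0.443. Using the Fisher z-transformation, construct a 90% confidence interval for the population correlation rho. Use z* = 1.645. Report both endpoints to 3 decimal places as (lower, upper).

(0.224, 0.619)

z_r = atanh(0.443) = 0.475957;  SE = 1/√(n−3) = 1/√44 = 0.150756
z-limits: 0.475957 ± 1.645·0.150756 = 0.475957 ± 0.247994 = [0.227963, 0.723951]
ρ-limits: (tanh 0.227963, tanh 0.723951) = (0.224, 0.619)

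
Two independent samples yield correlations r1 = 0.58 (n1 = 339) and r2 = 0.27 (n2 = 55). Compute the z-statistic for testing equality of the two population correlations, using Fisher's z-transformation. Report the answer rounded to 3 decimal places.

Fisher z-transforms: z1 = atanh(0.58) = 0.662463, z2 = atanh(0.27) = 0.276864; difference d = 0.385599
Var(d) = 1/336 + 1/52 = 0.0029762 + 0.0192308 = 0.0222070
z = d/√Var(d) = 0.385599 / √0.0222070 = 0.385599 / 0.149020 = 2.588

2.588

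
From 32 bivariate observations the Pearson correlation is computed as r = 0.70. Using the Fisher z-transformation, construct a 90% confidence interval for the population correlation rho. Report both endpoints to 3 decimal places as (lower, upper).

Fisher z: z_r = atanh(r) = ½·ln((1+0.70)/(1−0.70)) = 0.867301
SE(z) = 1/√(n−3) = 1/√29 = 0.185695
90% ⇒ z* = 1.645; margin = 1.645·0.185695 = 0.305468
CI on z-scale: (0.561833, 1.172769)
Back-transform: tanh(0.561833) = 0.509336, tanh(1.172769) = 0.825158

(0.509, 0.825)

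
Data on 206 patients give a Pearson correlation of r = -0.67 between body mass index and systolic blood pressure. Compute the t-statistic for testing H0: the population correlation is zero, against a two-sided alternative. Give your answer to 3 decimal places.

1 − r² = 1 − 0.4489 = 0.5511;  √(1−r²) = 0.742361
√(n−2) = √204 = 14.282857
t = r·√(n−2)/√(1−r²) = -0.67 · 14.282857 / 0.742361 = -12.891

-12.891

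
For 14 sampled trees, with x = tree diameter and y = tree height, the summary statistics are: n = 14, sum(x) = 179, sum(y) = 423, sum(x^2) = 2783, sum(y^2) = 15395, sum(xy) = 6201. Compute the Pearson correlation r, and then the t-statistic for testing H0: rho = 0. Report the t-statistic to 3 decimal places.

Numerator: nΣxy − (Σx)(Σy) = 14·6201 − (179)(423) = 11097
Denominator: √[(nΣx²−(Σx)²)(nΣy²−(Σy)²)]
  nΣx²−(Σx)² = 14·2783 − 32041 = 6921;  nΣy²−(Σy)² = 14·15395 − 178929 = 36601
  √(6921·36601) = √253315521 = 15915.8889
r = 11097 / 15915.8889 = 0.6972
t = r·√(n−2)/√(1−r²) = 0.6972·√12 / √(1−0.486088) = 2.415172 / 0.716877 = 3.369

3.369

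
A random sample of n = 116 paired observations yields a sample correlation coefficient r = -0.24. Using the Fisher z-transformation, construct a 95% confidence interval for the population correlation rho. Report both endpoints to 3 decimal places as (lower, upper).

z_r = atanh(-0.24) = -0.244774;  SE = 1/√(n−3) = 1/√113 = 0.094072
z-limits: -0.244774 ± 1.960·0.094072 = -0.244774 ± 0.184381 = [-0.429155, -0.060393]
ρ-limits: (tanh -0.429155, tanh -0.060393) = (-0.405, -0.060)

(-0.405, -0.060)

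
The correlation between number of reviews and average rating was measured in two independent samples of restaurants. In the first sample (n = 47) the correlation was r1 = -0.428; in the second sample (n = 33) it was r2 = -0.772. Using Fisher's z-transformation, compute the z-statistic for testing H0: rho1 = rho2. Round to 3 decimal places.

2.398

Fisher z-transforms: z1 = atanh(-0.428) = -0.457446, z2 = atanh(-0.772) = -1.025259; difference d = 0.567813
Var(d) = 1/44 + 1/30 = 0.0227273 + 0.0333333 = 0.0560606
z = d/√Var(d) = 0.567813 / √0.0560606 = 0.567813 / 0.236771 = 2.398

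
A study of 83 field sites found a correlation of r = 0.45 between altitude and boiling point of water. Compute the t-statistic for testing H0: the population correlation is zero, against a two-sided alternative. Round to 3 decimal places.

1 − r² = 1 − 0.2025 = 0.7975;  √(1−r²) = 0.893029
√(n−2) = √81 = 9.000000
t = r·√(n−2)/√(1−r²) = 0.45 · 9.000000 / 0.893029 = 4.535

4.535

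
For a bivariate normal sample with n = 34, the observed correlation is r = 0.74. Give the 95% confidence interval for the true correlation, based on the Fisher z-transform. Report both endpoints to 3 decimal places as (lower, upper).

(0.536, 0.862)

z_r = atanh(0.74) = 0.950479;  SE = 1/√(n−3) = 1/√31 = 0.179605
z-limits: 0.950479 ± 1.960·0.179605 = 0.950479 ± 0.352026 = [0.598453, 1.302505]
ρ-limits: (tanh 0.598453, tanh 1.302505) = (0.536, 0.862)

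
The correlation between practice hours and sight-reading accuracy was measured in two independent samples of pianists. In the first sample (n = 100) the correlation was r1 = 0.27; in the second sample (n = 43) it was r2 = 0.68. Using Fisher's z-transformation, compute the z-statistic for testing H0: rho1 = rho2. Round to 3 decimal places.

Fisher z-transforms: z1 = atanh(0.27) = 0.276864, z2 = atanh(0.68) = 0.829114; difference d = -0.552250
Var(d) = 1/97 + 1/40 = 0.0103093 + 0.0250000 = 0.0353093
z = d/√Var(d) = -0.552250 / √0.0353093 = -0.552250 / 0.187908 = -2.939

-2.939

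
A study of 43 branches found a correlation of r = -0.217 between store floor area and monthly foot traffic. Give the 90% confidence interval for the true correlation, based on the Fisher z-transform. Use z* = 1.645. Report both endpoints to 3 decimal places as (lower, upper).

(-0.447, 0.040)

Fisher z: z_r = atanh(r) = ½·ln((1+(-0.217))/(1−(-0.217))) = -0.220506
SE(z) = 1/√(n−3) = 1/√40 = 0.158114
90% ⇒ z* = 1.645; margin = 1.645·0.158114 = 0.260098
CI on z-scale: (-0.480604, 0.039592)
Back-transform: tanh(-0.480604) = -0.446727, tanh(0.039592) = 0.039571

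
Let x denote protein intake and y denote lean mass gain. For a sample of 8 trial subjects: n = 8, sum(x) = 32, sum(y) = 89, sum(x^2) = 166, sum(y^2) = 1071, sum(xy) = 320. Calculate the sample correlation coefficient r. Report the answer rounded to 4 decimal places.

-0.6494

Numerator: nΣxy − (Σx)(Σy) = 8·320 − (32)(89) = -288
Denominator: √[(nΣx²−(Σx)²)(nΣy²−(Σy)²)]
  nΣx²−(Σx)² = 8·166 − 1024 = 304;  nΣy²−(Σy)² = 8·1071 − 7921 = 647
  √(304·647) = √196688 = 443.4952
r = -288 / 443.4952 = -0.6494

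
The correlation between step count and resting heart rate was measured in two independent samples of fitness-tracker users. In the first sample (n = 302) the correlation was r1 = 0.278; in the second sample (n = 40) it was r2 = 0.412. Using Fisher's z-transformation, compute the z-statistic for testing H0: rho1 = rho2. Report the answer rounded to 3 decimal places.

Fisher z-transforms: z1 = atanh(0.278) = 0.285513, z2 = atanh(0.412) = 0.438018; difference d = -0.152505
Var(d) = 1/299 + 1/37 = 0.0033445 + 0.0270270 = 0.0303715
z = d/√Var(d) = -0.152505 / √0.0303715 = -0.152505 / 0.174274 = -0.875

-0.875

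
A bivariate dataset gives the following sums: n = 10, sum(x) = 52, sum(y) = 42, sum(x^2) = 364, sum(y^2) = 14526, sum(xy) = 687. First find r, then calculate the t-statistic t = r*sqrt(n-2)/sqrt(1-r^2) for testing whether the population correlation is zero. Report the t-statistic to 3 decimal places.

Numerator: nΣxy − (Σx)(Σy) = 10·687 − (52)(42) = 4686
Denominator: √[(nΣx²−(Σx)²)(nΣy²−(Σy)²)]
  nΣx²−(Σx)² = 10·364 − 2704 = 936;  nΣy²−(Σy)² = 10·14526 − 1764 = 143496
  √(936·143496) = √134312256 = 11589.3165
r = 4686 / 11589.3165 = 0.4043
t = r·√(n−2)/√(1−r²) = 0.4043·√8 / √(1−0.163458) = 1.143533 / 0.914627 = 1.250

1.250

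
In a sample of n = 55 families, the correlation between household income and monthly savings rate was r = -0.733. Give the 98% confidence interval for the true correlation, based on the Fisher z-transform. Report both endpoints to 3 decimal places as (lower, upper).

(-0.850, -0.546)

z_r = atanh(-0.733) = -0.935180;  SE = 1/√(n−3) = 1/√52 = 0.138675
z-limits: -0.935180 ± 2.326·0.138675 = -0.935180 ± 0.322558 = [-1.257738, -0.612622]
ρ-limits: (tanh -1.257738, tanh -0.612622) = (-0.850, -0.546)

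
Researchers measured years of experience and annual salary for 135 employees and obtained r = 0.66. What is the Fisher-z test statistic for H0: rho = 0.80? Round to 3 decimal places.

-3.513

z_r = atanh(0.66) = 0.792814,  z_0 = atanh(0.80) = 1.098612
SE = 1/√(n−3) = 1/√132 = 0.087039
z = (z_r − z_0)/SE = (0.792814 − 1.098612) / 0.087039 = -0.305798 / 0.087039 = -3.513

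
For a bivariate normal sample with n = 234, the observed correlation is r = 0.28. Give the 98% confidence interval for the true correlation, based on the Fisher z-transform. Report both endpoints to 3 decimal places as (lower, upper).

Fisher z: z_r = atanh(r) = ½·ln((1+0.28)/(1−0.28)) = 0.287682
SE(z) = 1/√(n−3) = 1/√231 = 0.065795
98% ⇒ z* = 2.326; margin = 2.326·0.065795 = 0.153039
CI on z-scale: (0.134643, 0.440721)
Back-transform: tanh(0.134643) = 0.133835, tanh(0.440721) = 0.414242

(0.134, 0.414)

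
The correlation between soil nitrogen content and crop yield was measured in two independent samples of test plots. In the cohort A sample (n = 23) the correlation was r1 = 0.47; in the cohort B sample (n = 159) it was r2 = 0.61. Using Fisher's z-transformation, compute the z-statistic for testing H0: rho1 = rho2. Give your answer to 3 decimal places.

z1 = atanh(0.47) = 0.510070,  z2 = atanh(0.61) = 0.708921
SE = √(1/(n1−3) + 1/(n2−3)) = √(1/20 + 1/156) = √(0.0500000 + 0.0064103) = √0.0564103 = 0.237509
z = (z1 − z2)/SE = (0.510070 − 0.708921) / 0.237509 = -0.198851 / 0.237509 = -0.837

-0.837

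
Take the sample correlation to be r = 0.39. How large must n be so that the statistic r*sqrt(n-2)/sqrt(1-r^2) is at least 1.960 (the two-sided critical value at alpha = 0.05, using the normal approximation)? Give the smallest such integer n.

24

r√(n−2)/√(1−r²) ≥ 1.960  ⇔  n−2 ≥ (1.960)²·(1−r²)/r²
(1−r²)/r² = (1−0.1521)/0.1521 = 5.5746
n ≥ 2 + 3.8416·5.5746 = 2 + 21.4154 = 23.4154
⌈23.4154⌉ = 24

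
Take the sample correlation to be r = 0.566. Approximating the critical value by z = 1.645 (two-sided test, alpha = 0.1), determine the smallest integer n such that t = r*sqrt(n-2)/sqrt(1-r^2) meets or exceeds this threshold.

8

Need r·√(n−2)/√(1−r²) ≥ 1.645
√(n−2) ≥ 1.645·√(1−0.320356) / 0.566 = 1.645·0.824405 / 0.566 = 2.3960
n−2 ≥ 5.7408  ⇒  n ≥ 7.7408
Smallest integer n = 8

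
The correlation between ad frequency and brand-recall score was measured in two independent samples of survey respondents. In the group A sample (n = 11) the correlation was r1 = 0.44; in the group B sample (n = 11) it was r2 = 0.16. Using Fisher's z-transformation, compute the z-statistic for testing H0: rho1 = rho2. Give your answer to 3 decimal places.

0.622

z1 = atanh(0.44) = 0.472231,  z2 = atanh(0.16) = 0.161387
SE = √(1/(n1−3) + 1/(n2−3)) = √(1/8 + 1/8) = √(0.1250000 + 0.1250000) = √0.2500000 = 0.500000
z = (z1 − z2)/SE = (0.472231 − 0.161387) / 0.500000 = 0.310844 / 0.500000 = 0.622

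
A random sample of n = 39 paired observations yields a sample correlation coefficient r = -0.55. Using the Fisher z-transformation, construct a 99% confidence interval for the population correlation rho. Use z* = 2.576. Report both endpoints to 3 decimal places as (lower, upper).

(-0.781, -0.187)

z_r = atanh(-0.55) = -0.618381;  SE = 1/√(n−3) = 1/√36 = 0.166667
z-limits: -0.618381 ± 2.576·0.166667 = -0.618381 ± 0.429334 = [-1.047715, -0.189047]
ρ-limits: (tanh -1.047715, tanh -0.189047) = (-0.781, -0.187)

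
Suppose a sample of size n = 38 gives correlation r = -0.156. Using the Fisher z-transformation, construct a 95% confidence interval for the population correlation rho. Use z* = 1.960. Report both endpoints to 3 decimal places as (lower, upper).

Fisher z: z_r = atanh(r) = ½·ln((1+(-0.156))/(1−(-0.156))) = -0.157284
SE(z) = 1/√(n−3) = 1/√35 = 0.169031
95% ⇒ z* = 1.960; margin = 1.960·0.169031 = 0.331301
CI on z-scale: (-0.488585, 0.174017)
Back-transform: tanh(-0.488585) = -0.453093, tanh(0.174017) = 0.172281

(-0.453, 0.172)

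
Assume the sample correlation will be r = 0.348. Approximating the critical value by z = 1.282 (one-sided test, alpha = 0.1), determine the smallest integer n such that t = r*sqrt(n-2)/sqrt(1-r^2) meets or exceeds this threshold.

14

r√(n−2)/√(1−r²) ≥ 1.282  ⇔  n−2 ≥ (1.282)²·(1−r²)/r²
(1−r²)/r² = (1−0.121104)/0.121104 = 7.2574
n ≥ 2 + 1.643524·7.2574 = 2 + 11.9277 = 13.9277
⌈13.9277⌉ = 14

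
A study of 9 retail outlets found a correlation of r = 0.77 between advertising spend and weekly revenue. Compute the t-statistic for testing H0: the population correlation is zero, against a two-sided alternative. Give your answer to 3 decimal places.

t = r·√(n−2) / √(1−r²) with r = 0.77, n = 9
  = 0.77·√7 / √(1 − 0.5929)
  = 0.77·2.645751 / 0.638044
  = 2.037228 / 0.638044 = 3.193

3.193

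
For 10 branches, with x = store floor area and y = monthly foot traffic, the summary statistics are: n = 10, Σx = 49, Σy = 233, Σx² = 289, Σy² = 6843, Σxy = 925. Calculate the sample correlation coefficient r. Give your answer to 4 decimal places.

-0.8241

S_xy = nΣxy − ΣxΣy = 10·925 − 49·233 = 9250 − 11417 = -2167
S_xx = nΣx² − (Σx)² = 10·289 − 49² = 2890 − 2401 = 489
S_yy = nΣy² − (Σy)² = 10·6843 − 233² = 68430 − 54289 = 14141
r = S_xy / √(S_xx·S_yy) = -2167 / √(489·14141) = -2167 / √6914949 = -2167 / 2629.6291 = -0.8241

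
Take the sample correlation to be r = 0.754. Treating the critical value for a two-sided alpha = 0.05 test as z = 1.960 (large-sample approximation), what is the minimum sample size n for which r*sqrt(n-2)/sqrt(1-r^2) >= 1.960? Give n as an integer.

5

Need r·√(n−2)/√(1−r²) ≥ 1.960
√(n−2) ≥ 1.960·√(1−0.568516) / 0.754 = 1.960·0.656874 / 0.754 = 1.7075
n−2 ≥ 2.9156  ⇒  n ≥ 4.9156
Smallest integer n = 5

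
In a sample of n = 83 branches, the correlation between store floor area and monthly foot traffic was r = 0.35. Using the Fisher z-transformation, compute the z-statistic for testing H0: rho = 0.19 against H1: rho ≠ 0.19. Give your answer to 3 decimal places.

z_r = atanh(0.35) = 0.365444,  z_0 = atanh(0.19) = 0.192337
SE = 1/√(n−3) = 1/√80 = 0.111803
z = (z_r − z_0)/SE = (0.365444 − 0.192337) / 0.111803 = 0.173107 / 0.111803 = 1.548

1.548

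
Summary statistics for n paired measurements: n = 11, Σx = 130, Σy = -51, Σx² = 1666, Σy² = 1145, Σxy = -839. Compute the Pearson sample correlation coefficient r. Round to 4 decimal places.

Numerator: nΣxy − (Σx)(Σy) = 11·(-839) − (130)(-51) = -2599
Denominator: √[(nΣx²−(Σx)²)(nΣy²−(Σy)²)]
  nΣx²−(Σx)² = 11·1666 − 16900 = 1426;  nΣy²−(Σy)² = 11·1145 − 2601 = 9994
  √(1426·9994) = √14251444 = 3775.1085
r = -2599 / 3775.1085 = -0.6885

-0.6885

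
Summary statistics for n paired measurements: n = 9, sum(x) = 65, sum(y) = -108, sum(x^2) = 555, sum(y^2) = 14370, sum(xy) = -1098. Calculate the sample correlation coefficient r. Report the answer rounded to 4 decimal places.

S_xy = nΣxy − ΣxΣy = 9·(-1098) − 65·(-108) = -9882 − (-7020) = -2862
S_xx = nΣx² − (Σx)² = 9·555 − 65² = 4995 − 4225 = 770
S_yy = nΣy² − (Σy)² = 9·14370 − (-108)² = 129330 − 11664 = 117666
r = S_xy / √(S_xx·S_yy) = -2862 / √(770·117666) = -2862 / √90602820 = -2862 / 9518.5514 = -0.3007

-0.3007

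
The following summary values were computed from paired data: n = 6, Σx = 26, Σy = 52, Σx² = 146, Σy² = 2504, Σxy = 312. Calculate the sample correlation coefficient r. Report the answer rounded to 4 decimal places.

0.3313

S_xy = nΣxy − ΣxΣy = 6·312 − 26·52 = 1872 − 1352 = 520
S_xx = nΣx² − (Σx)² = 6·146 − 26² = 876 − 676 = 200
S_yy = nΣy² − (Σy)² = 6·2504 − 52² = 15024 − 2704 = 12320
r = S_xy / √(S_xx·S_yy) = 520 / √(200·12320) = 520 / √2464000 = 520 / 1569.7133 = 0.3313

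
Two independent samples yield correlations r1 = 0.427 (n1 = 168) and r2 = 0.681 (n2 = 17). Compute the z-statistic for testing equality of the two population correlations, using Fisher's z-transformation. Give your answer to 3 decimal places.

-1.346

z1 = atanh(0.427) = 0.456222,  z2 = atanh(0.681) = 0.830977
SE = √(1/(n1−3) + 1/(n2−3)) = √(1/165 + 1/14) = √(0.0060606 + 0.0714286) = √0.0774892 = 0.278369
z = (z1 − z2)/SE = (0.456222 − 0.830977) / 0.278369 = -0.374755 / 0.278369 = -1.346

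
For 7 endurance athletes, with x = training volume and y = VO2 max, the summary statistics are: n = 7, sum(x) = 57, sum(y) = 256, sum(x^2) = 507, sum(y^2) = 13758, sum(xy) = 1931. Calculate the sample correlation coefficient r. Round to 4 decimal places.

S_xy = nΣxy − ΣxΣy = 7·1931 − 57·256 = 13517 − 14592 = -1075
S_xx = nΣx² − (Σx)² = 7·507 − 57² = 3549 − 3249 = 300
S_yy = nΣy² − (Σy)² = 7·13758 − 256² = 96306 − 65536 = 30770
r = S_xy / √(S_xx·S_yy) = -1075 / √(300·30770) = -1075 / √9231000 = -1075 / 3038.2561 = -0.3538

-0.3538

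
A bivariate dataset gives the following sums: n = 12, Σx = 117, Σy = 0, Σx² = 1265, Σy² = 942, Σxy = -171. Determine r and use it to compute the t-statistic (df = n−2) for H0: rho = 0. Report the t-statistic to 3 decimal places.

S_xy = nΣxy − ΣxΣy = 12·(-171) − 117·0 = -2052 − 0 = -2052
S_xx = nΣx² − (Σx)² = 12·1265 − 117² = 15180 − 13689 = 1491
S_yy = nΣy² − (Σy)² = 12·942 − 0² = 11304 − 0 = 11304
r = S_xy / √(S_xx·S_yy) = -2052 / √(1491·11304) = -2052 / √16854264 = -2052 / 4105.3945 = -0.4998
t = r·√(n−2)/√(1−r²) = -0.4998·√10 / √(1−0.249800) = -1.580506 / 0.866141 = -1.825

-1.825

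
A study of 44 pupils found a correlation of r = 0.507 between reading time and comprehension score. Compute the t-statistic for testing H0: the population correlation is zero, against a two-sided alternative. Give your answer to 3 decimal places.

3.812

1 − r² = 1 − 0.257049 = 0.742951;  √(1−r²) = 0.861946
√(n−2) = √42 = 6.480741
t = r·√(n−2)/√(1−r²) = 0.507 · 6.480741 / 0.861946 = 3.812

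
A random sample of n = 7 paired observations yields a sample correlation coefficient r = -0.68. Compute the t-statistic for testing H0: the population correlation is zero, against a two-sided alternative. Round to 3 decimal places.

-2.074

1 − r² = 1 − 0.4624 = 0.5376;  √(1−r²) = 0.733212
√(n−2) = √5 = 2.236068
t = r·√(n−2)/√(1−r²) = -0.68 · 2.236068 / 0.733212 = -2.074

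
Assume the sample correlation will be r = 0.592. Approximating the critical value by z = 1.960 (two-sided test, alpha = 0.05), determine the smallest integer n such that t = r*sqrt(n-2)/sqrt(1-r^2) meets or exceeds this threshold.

r√(n−2)/√(1−r²) ≥ 1.960  ⇔  n−2 ≥ (1.960)²·(1−r²)/r²
(1−r²)/r² = (1−0.350464)/0.350464 = 1.8534
n ≥ 2 + 3.8416·1.8534 = 2 + 7.1200 = 9.1200
⌈9.1200⌉ = 10

10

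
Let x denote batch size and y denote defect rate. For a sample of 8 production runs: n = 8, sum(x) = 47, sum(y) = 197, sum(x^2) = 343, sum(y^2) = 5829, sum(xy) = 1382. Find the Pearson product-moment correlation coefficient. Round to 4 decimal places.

Numerator: nΣxy − (Σx)(Σy) = 8·1382 − (47)(197) = 1797
Denominator: √[(nΣx²−(Σx)²)(nΣy²−(Σy)²)]
  nΣx²−(Σx)² = 8·343 − 2209 = 535;  nΣy²−(Σy)² = 8·5829 − 38809 = 7823
  √(535·7823) = √4185305 = 2045.8018
r = 1797 / 2045.8018 = 0.8784

0.8784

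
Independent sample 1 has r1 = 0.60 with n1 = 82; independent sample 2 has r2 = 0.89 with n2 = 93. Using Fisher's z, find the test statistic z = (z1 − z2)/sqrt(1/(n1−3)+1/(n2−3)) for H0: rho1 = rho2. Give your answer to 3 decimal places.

-4.727

z1 = atanh(0.60) = 0.693147,  z2 = atanh(0.89) = 1.421926
SE = √(1/(n1−3) + 1/(n2−3)) = √(1/79 + 1/90) = √(0.0126582 + 0.0111111) = √0.0237693 = 0.154173
z = (z1 − z2)/SE = (0.693147 − 1.421926) / 0.154173 = -0.728779 / 0.154173 = -4.727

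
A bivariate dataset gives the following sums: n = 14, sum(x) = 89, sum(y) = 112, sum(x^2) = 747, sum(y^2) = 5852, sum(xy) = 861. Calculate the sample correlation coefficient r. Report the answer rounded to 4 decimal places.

S_xy = nΣxy − ΣxΣy = 14·861 − 89·112 = 12054 − 9968 = 2086
S_xx = nΣx² − (Σx)² = 14·747 − 89² = 10458 − 7921 = 2537
S_yy = nΣy² − (Σy)² = 14·5852 − 112² = 81928 − 12544 = 69384
r = S_xy / √(S_xx·S_yy) = 2086 / √(2537·69384) = 2086 / √176027208 = 2086 / 13267.5246 = 0.1572

0.1572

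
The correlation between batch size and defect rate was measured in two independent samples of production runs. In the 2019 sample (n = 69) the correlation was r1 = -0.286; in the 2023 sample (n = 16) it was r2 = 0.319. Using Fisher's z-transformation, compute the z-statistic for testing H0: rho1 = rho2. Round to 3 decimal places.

-2.059

Fisher z-transforms: z1 = atanh(-0.286) = -0.294204, z2 = atanh(0.319) = 0.330533; difference d = -0.624737
Var(d) = 1/66 + 1/13 = 0.0151515 + 0.0769231 = 0.0920746
z = d/√Var(d) = -0.624737 / √0.0920746 = -0.624737 / 0.303438 = -2.059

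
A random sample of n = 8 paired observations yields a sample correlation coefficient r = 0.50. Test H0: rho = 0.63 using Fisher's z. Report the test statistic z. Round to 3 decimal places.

z_r = atanh(0.50) = 0.549306,  z_0 = atanh(0.63) = 0.741416
SE = 1/√(n−3) = 1/√5 = 0.447214
z = (z_r − z_0)/SE = (0.549306 − 0.741416) / 0.447214 = -0.192110 / 0.447214 = -0.430

-0.430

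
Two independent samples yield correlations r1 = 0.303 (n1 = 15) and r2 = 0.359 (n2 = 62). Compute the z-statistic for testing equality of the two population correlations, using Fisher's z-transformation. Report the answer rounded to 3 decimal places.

Fisher z-transforms: z1 = atanh(0.303) = 0.312820, z2 = atanh(0.359) = 0.375737; difference d = -0.062917
Var(d) = 1/12 + 1/59 = 0.0833333 + 0.0169492 = 0.1002825
z = d/√Var(d) = -0.062917 / √0.1002825 = -0.062917 / 0.316674 = -0.199

-0.199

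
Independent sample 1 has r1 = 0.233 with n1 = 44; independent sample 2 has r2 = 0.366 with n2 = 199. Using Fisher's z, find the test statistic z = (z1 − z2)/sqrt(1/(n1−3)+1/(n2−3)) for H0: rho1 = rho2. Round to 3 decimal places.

z1 = atanh(0.233) = 0.237359,  z2 = atanh(0.366) = 0.383797
SE = √(1/(n1−3) + 1/(n2−3)) = √(1/41 + 1/196) = √(0.0243902 + 0.0051020) = √0.0294922 = 0.171733
z = (z1 − z2)/SE = (0.237359 − 0.383797) / 0.171733 = -0.146438 / 0.171733 = -0.853

-0.853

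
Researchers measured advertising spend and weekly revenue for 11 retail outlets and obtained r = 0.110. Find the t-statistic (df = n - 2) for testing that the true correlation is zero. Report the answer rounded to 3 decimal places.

t = r·√(n−2) / √(1−r²) with r = 0.110, n = 11
  = 0.110·√9 / √(1 − 0.012100)
  = 0.110·3.000000 / 0.993932
  = 0.330000 / 0.993932 = 0.332

0.332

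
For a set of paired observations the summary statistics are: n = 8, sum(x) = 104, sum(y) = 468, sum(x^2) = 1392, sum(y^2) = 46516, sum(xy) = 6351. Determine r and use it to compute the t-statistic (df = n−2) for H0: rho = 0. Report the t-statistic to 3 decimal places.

Numerator: nΣxy − (Σx)(Σy) = 8·6351 − (104)(468) = 2136
Denominator: √[(nΣx²−(Σx)²)(nΣy²−(Σy)²)]
  nΣx²−(Σx)² = 8·1392 − 10816 = 320;  nΣy²−(Σy)² = 8·46516 − 219024 = 153104
  √(320·153104) = √48993280 = 6999.5200
r = 2136 / 6999.5200 = 0.3052
t = r·√(n−2)/√(1−r²) = 0.3052·√6 / √(1−0.093147) = 0.747584 / 0.952288 = 0.785

0.785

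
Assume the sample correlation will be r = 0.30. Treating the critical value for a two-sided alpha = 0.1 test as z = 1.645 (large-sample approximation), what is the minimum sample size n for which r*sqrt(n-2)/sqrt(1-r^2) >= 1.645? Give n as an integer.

r√(n−2)/√(1−r²) ≥ 1.645  ⇔  n−2 ≥ (1.645)²·(1−r²)/r²
(1−r²)/r² = (1−0.0900)/0.0900 = 10.1111
n ≥ 2 + 2.706025·10.1111 = 2 + 27.3609 = 29.3609
⌈29.3609⌉ = 30

30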